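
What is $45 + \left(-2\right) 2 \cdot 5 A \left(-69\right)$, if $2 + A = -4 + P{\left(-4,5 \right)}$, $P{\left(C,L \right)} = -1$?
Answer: $-9615$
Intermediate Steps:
$A = -7$ ($A = -2 - 5 = -7$)
$45 + \left(-2\right) 2 \cdot 5 A \left(-69\right) = 45 + \left(-2\right) 2 \cdot 5 \left(-7\right) \left(-69\right) = 45 + \left(-4\right) 5 \left(-7\right) \left(-69\right) = 45 + \left(-20\right) \left(-7\right) \left(-69\right) = 45 + 140 \left(-69\right) = 45 - 9660 = -9615$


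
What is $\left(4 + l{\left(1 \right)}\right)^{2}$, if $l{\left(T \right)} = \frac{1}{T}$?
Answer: $25$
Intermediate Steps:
$\left(4 + l{\left(1 \right)}\right)^{2} = \left(4 + 1^{-1}\right)^{2} = \left(4 + 1\right)^{2} = 5^{2} = 25$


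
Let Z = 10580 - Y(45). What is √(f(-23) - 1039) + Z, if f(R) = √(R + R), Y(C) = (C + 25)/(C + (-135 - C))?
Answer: 285674/27 + √(-1039 + I*√46) ≈ 10581.0 + 32.234*I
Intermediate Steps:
Y(C) = -5/27 - C/135 (Y(C) = (25 + C)/(-135) = (25 + C)*(-1/135) = -5/27 - C/135)
Z = 285674/27 (Z = 10580 - (-5/27 - 1/135*45) = 10580 - (-5/27 - ⅓) = 10580 - 1*(-14/27) = 10580 + 14/27 = 285674/27 ≈ 10581.)
f(R) = √2*√R (f(R) = √(2*R) = √2*√R)
√(f(-23) - 1039) + Z = √(√2*√(-23) - 1039) + 285674/27 = √(√2*(I*√23) - 1039) + 285674/27 = √(I*√46 - 1039) + 285674/27 = √(-1039 + I*√46) + 285674/27 = 285674/27 + √(-1039 + I*√46)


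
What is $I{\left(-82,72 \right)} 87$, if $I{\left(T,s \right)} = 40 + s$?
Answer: $9744$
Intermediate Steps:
$I{\left(-82,72 \right)} 87 = \left(40 + 72\right) 87 = 112 \cdot 87 = 9744$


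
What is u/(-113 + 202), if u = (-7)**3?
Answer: -343/89 ≈ -3.8539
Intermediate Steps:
u = -343
u/(-113 + 202) = -343/(-113 + 202) = -343/89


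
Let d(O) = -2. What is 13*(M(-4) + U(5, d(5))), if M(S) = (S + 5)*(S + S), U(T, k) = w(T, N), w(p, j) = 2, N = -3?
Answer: -78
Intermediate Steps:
U(T, k) = 2
M(S) = 2*S*(5 + S) (M(S) = (5 + S)*(2*S) = 2*S*(5 + S))
13*(M(-4) + U(5, d(5))) = 13*(2*(-4)*(5 - 4) + 2) = 13*(2*(-4)*1 + 2) = 13*(-8 + 2) = 13*(-6) = -78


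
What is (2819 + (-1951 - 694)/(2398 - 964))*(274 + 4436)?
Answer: 3171243785/239 ≈ 1.3269e+7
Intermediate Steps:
(2819 + (-1951 - 694)/(2398 - 964))*(274 + 4436) = (2819 - 2645/1434)*4710 = (4039801/1434)*4710 = 3171243785/239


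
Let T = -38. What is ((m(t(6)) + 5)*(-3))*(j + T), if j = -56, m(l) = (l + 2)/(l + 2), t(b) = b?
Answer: 1692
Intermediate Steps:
m(l) = 1 (m(l) = (2 + l)/(2 + l) = 1)
((m(t(6)) + 5)*(-3))*(j + T) = ((1 + 5)*(-3))*(-56 - 38) = (6*(-3))*(-94) = -18*(-94) = 1692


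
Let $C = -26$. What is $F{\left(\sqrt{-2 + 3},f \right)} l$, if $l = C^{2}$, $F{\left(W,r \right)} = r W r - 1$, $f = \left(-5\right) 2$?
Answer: $66924$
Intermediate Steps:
$f = -10$
$F{\left(W,r \right)} = -1 + W r^{2}$ ($F{\left(W,r \right)} = W r r - 1 = W r^{2} - 1 = -1 + W r^{2}$)
$l = 676$ ($l = \left(-26\right)^{2} = 676$)
$F{\left(\sqrt{-2 + 3},f \right)} l = \left(-1 + \sqrt{-2 + 3} \left(-10\right)^{2}\right) 676 = \left(-1 + \sqrt{1} \cdot 100\right) 676 = \left(-1 + 1 \cdot 100\right) 676 = \left(-1 + 100\right) 676 = 99 \cdot 676 = 66924$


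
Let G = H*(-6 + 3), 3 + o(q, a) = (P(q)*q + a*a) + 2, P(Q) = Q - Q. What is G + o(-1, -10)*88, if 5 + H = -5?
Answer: 8742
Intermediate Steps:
H = -10 (H = -5 - 5 = -10)
P(Q) = 0
o(q, a) = -1 + a**2 (o(q, a) = -3 + ((0*q + a*a) + 2) = -3 + ((0 + a**2) + 2) = -3 + (a**2 + 2) = -3 + (2 + a**2) = -1 + a**2)
G = 30 (G = -10*(-6 + 3) = -10*(-3) = 30)
G + o(-1, -10)*88 = 30 + (-1 + (-10)**2)*88 = 30 + (-1 + 100)*88 = 30 + 99*88 = 30 + 8712 = 8742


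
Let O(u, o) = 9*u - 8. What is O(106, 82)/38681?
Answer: 946/38681 ≈ 0.024456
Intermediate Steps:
O(u, o) = -8 + 9*u
O(106, 82)/38681 = (-8 + 9*106)/38681 = (-8 + 954)*(1/38681) = 946*(1/38681) = 946/38681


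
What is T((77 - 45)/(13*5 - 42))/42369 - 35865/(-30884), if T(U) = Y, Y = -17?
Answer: 1519039157/1308524196 ≈ 1.1609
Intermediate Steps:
T(U) = -17
T((77 - 45)/(13*5 - 42))/42369 - 35865/(-30884) = -17/42369 - 35865/(-30884) = -17*1/42369 - 35865*(-1/30884) = -17/42369 + 35865/30884 = 1519039157/1308524196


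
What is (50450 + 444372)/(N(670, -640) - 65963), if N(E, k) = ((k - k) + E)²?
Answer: 494822/382937 ≈ 1.2922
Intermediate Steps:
N(E, k) = E² (N(E, k) = (0 + E)² = E²)
(50450 + 444372)/(N(670, -640) - 65963) = (50450 + 444372)/(670² - 65963) = 494822/(448900 - 65963) = 494822/382937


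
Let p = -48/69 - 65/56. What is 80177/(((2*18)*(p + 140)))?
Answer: 25816994/1601361 ≈ 16.122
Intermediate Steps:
p = -2391/1288 (p = -48*1/69 - 65*1/56 = -16/23 - 65/56 = -2391/1288 ≈ -1.8564)
80177/(((2*18)*(p + 140))) = 80177/(((2*18)*(-2391/1288 + 140))) = 80177/((36*(177929/1288))) = 80177/(1601361/322) = 80177*(322/1601361) = 25816994/1601361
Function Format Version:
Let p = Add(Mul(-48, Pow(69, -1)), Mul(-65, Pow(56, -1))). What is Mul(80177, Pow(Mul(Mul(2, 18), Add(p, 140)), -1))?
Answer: Rational(25816994, 1601361) ≈ 16.122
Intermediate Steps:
p = Rational(-2391, 1288) (p = Add(Mul(-48, Rational(1, 69)), Mul(-65, Rational(1, 56))) = Add(Rational(-16, 23), Rational(-65, 56)) = Rational(-2391, 1288) ≈ -1.8564)
Mul(80177, Pow(Mul(Mul(2, 18), Add(p, 140)), -1)) = Mul(80177, Pow(Mul(Mul(2, 18), Add(Rational(-2391, 1288), 140)), -1)) = Mul(80177, Pow(Mul(36, Rational(177929, 1288)), -1)) = Mul(80177, Pow(Rational(1601361, 322), -1)) = Mul(80177, Rational(322, 1601361)) = Rational(25816994, 1601361)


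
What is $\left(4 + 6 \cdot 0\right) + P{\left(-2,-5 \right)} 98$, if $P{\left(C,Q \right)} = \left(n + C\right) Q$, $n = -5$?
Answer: $3434$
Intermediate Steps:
$P{\left(C,Q \right)} = Q \left(-5 + C\right)$ ($P{\left(C,Q \right)} = \left(-5 + C\right) Q = Q \left(-5 + C\right)$)
$\left(4 + 6 \cdot 0\right) + P{\left(-2,-5 \right)} 98 = \left(4 + 6 \cdot 0\right) + - 5 \left(-5 - 2\right) 98 = \left(4 + 0\right) + \left(-5\right) \left(-7\right) 98 = 4 + 35 \cdot 98 = 4 + 3430 = 3434$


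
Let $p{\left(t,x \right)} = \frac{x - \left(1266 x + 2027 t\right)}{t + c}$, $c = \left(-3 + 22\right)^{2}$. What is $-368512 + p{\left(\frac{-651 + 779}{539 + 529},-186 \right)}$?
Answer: $- \frac{35468800962}{96419} \approx -3.6786 \cdot 10^{5}$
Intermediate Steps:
$c = 361$ ($c = 19^{2} = 361$)
$p{\left(t,x \right)} = \frac{- 2027 t - 1265 x}{361 + t}$ ($p{\left(t,x \right)} = \frac{x - \left(1266 x + 2027 t\right)}{t + 361} = \frac{- 2027 t - 1265 x}{361 + t}$)
$-368512 + p{\left(\frac{-651 + 779}{539 + 529},-186 \right)} = -368512 + \frac{- 2027 \frac{-651 + 779}{539 + 529} - -235290}{361 + \frac{-651 + 779}{539 + 529}} = -368512 + \frac{- 2027 \cdot \frac{128}{1068} + 235290}{361 + \frac{128}{1068}} = -368512 + \frac{- 2027 \cdot 128 \cdot \frac{1}{1068} + 235290}{361 + 128 \cdot \frac{1}{1068}} = -368512 + \frac{\left(-2027\right) \frac{32}{267} + 235290}{361 + \frac{32}{267}} = -368512 + \frac{- \frac{64864}{267} + 235290}{\frac{96419}{267}} = -368512 + \frac{267}{96419} \cdot \frac{62757566}{267} = -368512 + \frac{62757566}{96419} = - \frac{35468800962}{96419}$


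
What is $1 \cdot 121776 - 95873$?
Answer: $25903$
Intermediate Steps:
$1 \cdot 121776 - 95873 = 121776 - 95873 = 25903$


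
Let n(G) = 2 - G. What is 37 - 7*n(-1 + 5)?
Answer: 51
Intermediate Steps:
37 - 7*n(-1 + 5) = 37 - 7*(2 - (-1 + 5)) = 37 - 7*(2 - 1*4) = 37 - 7*(2 - 4) = 37 - 7*(-2) = 37 + 14 = 51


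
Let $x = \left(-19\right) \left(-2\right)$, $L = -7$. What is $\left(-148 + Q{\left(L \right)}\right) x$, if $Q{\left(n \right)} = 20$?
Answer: $-4864$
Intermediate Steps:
$x = 38$
$\left(-148 + Q{\left(L \right)}\right) x = \left(-148 + 20\right) 38 = \left(-128\right) 38 = -4864$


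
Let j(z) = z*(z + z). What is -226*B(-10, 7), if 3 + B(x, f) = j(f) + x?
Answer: -19210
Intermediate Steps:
j(z) = 2*z**2 (j(z) = z*(2*z) = 2*z**2)
B(x, f) = -3 + x + 2*f**2 (B(x, f) = -3 + (2*f**2 + x) = -3 + (x + 2*f**2) = -3 + x + 2*f**2)
-226*B(-10, 7) = -226*(-3 - 10 + 2*7**2) = -226*(-3 - 10 + 2*49) = -226*(-3 - 10 + 98) = -226*85 = -19210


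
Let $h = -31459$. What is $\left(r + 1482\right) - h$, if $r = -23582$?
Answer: $9359$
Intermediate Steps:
$\left(r + 1482\right) - h = \left(-23582 + 1482\right) - -31459 = -22100 + 31459 = 9359$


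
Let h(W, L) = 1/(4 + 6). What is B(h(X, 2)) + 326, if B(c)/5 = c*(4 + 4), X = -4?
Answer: 330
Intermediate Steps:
h(W, L) = ⅒ (h(W, L) = 1/10 = ⅒)
B(c) = 40*c (B(c) = 5*(c*(4 + 4)) = 5*(c*8) = 5*(8*c) = 40*c)
B(h(X, 2)) + 326 = 40*(⅒) + 326 = 4 + 326 = 330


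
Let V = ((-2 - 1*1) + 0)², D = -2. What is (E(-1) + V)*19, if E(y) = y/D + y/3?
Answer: 1045/6 ≈ 174.17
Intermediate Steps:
E(y) = -y/6 (E(y) = y/(-2) + y/3 = y*(-½) + y*(⅓) = -y/2 + y/3 = -y/6)
V = 9 (V = ((-2 - 1) + 0)² = (-3 + 0)² = (-3)² = 9)
(E(-1) + V)*19 = (-⅙*(-1) + 9)*19 = (⅙ + 9)*19 = (55/6)*19 = 1045/6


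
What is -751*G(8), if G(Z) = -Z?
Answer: 6008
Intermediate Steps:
-751*G(8) = -(-751)*8 = -751*(-8) = 6008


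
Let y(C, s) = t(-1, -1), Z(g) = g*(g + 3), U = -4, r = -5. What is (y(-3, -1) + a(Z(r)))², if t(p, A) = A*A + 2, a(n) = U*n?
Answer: 1369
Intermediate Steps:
Z(g) = g*(3 + g)
a(n) = -4*n
t(p, A) = 2 + A² (t(p, A) = A² + 2 = 2 + A²)
y(C, s) = 3 (y(C, s) = 2 + (-1)² = 2 + 1 = 3)
(y(-3, -1) + a(Z(r)))² = (3 - (-20)*(3 - 5))² = (3 - (-20)*(-2))² = (3 - 4*10)² = (3 - 40)² = (-37)² = 1369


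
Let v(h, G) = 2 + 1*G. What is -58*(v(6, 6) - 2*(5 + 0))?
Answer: 116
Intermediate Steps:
v(h, G) = 2 + G
-58*(v(6, 6) - 2*(5 + 0)) = -58*((2 + 6) - 2*(5 + 0)) = -58*(8 - 2*5) = -58*(8 - 10) = -58*(-2) = 116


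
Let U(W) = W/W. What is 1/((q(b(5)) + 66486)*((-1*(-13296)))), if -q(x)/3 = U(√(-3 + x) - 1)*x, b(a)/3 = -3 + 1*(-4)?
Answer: 1/884835504 ≈ 1.1302e-9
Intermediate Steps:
b(a) = -21 (b(a) = 3*(-3 + 1*(-4)) = 3*(-3 - 4) = 3*(-7) = -21)
U(W) = 1
q(x) = -3*x
1/((q(b(5)) + 66486)*((-1*(-13296)))) = 1/((-3*(-21) + 66486)*((-1*(-13296)))) = 1/((63 + 66486)*13296) = (1/13296)/66549 = (1/66549)*(1/13296) = 1/884835504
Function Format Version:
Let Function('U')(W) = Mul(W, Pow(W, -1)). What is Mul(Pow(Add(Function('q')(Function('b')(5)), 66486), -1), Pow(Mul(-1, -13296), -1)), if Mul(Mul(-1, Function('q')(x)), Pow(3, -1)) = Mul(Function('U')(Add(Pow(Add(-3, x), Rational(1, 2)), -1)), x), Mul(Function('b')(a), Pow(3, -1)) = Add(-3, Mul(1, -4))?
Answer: Rational(1, 884835504) ≈ 1.1302e-9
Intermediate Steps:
Function('b')(a) = -21 (Function('b')(a) = Mul(3, Add(-3, Mul(1, -4))) = Mul(3, Add(-3, -4)) = Mul(3, -7) = -21)
Function('U')(W) = 1
Function('q')(x) = Mul(-3, x) (Function('q')(x) = Mul(-3, Mul(1, x)) = Mul(-3, x))
Mul(Pow(Add(Function('q')(Function('b')(5)), 66486), -1), Pow(Mul(-1, -13296), -1)) = Mul(Pow(Add(Mul(-3, -21), 66486), -1), Pow(Mul(-1, -13296), -1)) = Mul(Pow(Add(63, 66486), -1), Pow(13296, -1)) = Mul(Pow(66549, -1), Rational(1, 13296)) = Mul(Rational(1, 66549), Rational(1, 13296)) = Rational(1, 884835504)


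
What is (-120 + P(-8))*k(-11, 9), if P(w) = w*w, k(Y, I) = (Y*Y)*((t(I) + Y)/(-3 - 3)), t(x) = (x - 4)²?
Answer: 47432/3 ≈ 15811.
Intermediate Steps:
t(x) = (-4 + x)²
k(Y, I) = Y²*(-Y/6 - (-4 + I)²/6) (k(Y, I) = (Y*Y)*(((-4 + I)² + Y)/(-3 - 3)) = Y²*((Y + (-4 + I)²)/(-6)) = Y²*((Y + (-4 + I)²)*(-⅙)) = Y²*(-Y/6 - (-4 + I)²/6))
P(w) = w²
(-120 + P(-8))*k(-11, 9) = (-120 + (-8)²)*((⅙)*(-11)²*(-1*(-11) - (-4 + 9)²)) = (-120 + 64)*((⅙)*121*(11 - 1*5²)) = -28*121*(11 - 1*25)/3 = -28*121*(11 - 25)/3 = -28*121*(-14)/3 = -56*(-847/3) = 47432/3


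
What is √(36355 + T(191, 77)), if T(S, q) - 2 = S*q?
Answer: 2*√12766 ≈ 225.97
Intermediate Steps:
T(S, q) = 2 + S*q
√(36355 + T(191, 77)) = √(36355 + (2 + 191*77)) = √(36355 + (2 + 14707)) = √(36355 + 14709) = √51064 = 2*√12766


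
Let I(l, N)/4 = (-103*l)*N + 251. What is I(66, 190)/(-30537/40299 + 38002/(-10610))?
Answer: 92025621616985/77310007 ≈ 1.1903e+6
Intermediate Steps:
I(l, N) = 1004 - 412*N*l (I(l, N) = 4*((-103*l)*N + 251) = 4*(-103*N*l + 251) = 4*(251 - 103*N*l) = 1004 - 412*N*l)
I(66, 190)/(-30537/40299 + 38002/(-10610)) = (1004 - 412*190*66)/(-30537/40299 + 38002/(-10610)) = (1004 - 5166480)/(-30537*1/40299 + 38002*(-1/10610)) = -5165476/(-10179/13433 - 19001/5305) = -5165476/(-309240028/71262065) = -5165476*(-71262065/309240028) = 92025621616985/77310007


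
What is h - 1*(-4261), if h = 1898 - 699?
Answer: 5460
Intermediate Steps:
h = 1199
h - 1*(-4261) = 1199 - 1*(-4261) = 1199 + 4261 = 5460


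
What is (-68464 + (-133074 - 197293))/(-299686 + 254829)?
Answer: 398831/44857 ≈ 8.8912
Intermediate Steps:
(-68464 + (-133074 - 197293))/(-299686 + 254829) = (-68464 - 330367)/(-44857) = -398831*(-1/44857) = 398831/44857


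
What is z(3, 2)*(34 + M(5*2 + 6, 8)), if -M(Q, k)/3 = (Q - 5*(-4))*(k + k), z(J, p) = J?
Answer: -5082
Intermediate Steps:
M(Q, k) = -6*k*(20 + Q) (M(Q, k) = -3*(Q - 5*(-4))*(k + k) = -3*(Q + 20)*2*k = -3*(20 + Q)*2*k = -6*k*(20 + Q))
z(3, 2)*(34 + M(5*2 + 6, 8)) = 3*(34 - 6*8*(20 + (5*2 + 6))) = 3*(34 - 6*8*(20 + (10 + 6))) = 3*(34 - 6*8*(20 + 16)) = 3*(34 - 6*8*36) = 3*(34 - 1728) = 3*(-1694) = -5082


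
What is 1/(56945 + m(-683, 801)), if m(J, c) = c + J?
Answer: 1/57063 ≈ 1.7524e-5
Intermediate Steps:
m(J, c) = J + c
1/(56945 + m(-683, 801)) = 1/(56945 + (-683 + 801)) = 1/(56945 + 118) = 1/57063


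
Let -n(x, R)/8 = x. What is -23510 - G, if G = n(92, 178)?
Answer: -22774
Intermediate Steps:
n(x, R) = -8*x
G = -736 (G = -8*92 = -736)
-23510 - G = -23510 - 1*(-736) = -23510 + 736 = -22774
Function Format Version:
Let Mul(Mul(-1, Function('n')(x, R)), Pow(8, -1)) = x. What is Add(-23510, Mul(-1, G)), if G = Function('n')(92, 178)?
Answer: -22774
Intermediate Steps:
Function('n')(x, R) = Mul(-8, x)
G = -736 (G = Mul(-8, 92) = -736)
Add(-23510, Mul(-1, G)) = Add(-23510, Mul(-1, -736)) = Add(-23510, 736) = -22774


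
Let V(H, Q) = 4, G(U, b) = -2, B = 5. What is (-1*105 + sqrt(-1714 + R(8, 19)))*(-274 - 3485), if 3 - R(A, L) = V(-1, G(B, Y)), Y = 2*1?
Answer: 394695 - 26313*I*sqrt(35) ≈ 3.947e+5 - 1.5567e+5*I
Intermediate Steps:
Y = 2
R(A, L) = -1 (R(A, L) = 3 - 1*4 = 3 - 4 = -1)
(-1*105 + sqrt(-1714 + R(8, 19)))*(-274 - 3485) = (-1*105 + sqrt(-1714 - 1))*(-274 - 3485) = (-105 + sqrt(-1715))*(-3759) = (-105 + 7*I*sqrt(35))*(-3759) = 394695 - 26313*I*sqrt(35)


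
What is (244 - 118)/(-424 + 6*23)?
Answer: -63/143 ≈ -0.44056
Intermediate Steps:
(244 - 118)/(-424 + 6*23) = 126/(-424 + 138) = 126/(-286) = 126*(-1/286) = -63/143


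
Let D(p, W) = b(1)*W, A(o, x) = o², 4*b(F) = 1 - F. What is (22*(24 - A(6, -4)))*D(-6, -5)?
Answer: 0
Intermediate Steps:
b(F) = ¼ - F/4 (b(F) = (1 - F)/4 = ¼ - F/4)
D(p, W) = 0 (D(p, W) = (¼ - ¼*1)*W = (¼ - ¼)*W = 0*W = 0)
(22*(24 - A(6, -4)))*D(-6, -5) = (22*(24 - 1*6²))*0 = (22*(24 - 1*36))*0 = (22*(24 - 36))*0 = (22*(-12))*0 = -264*0 = 0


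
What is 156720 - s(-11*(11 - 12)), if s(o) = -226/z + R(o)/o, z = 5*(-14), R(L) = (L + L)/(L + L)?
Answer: 60335922/385 ≈ 1.5672e+5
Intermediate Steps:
R(L) = 1 (R(L) = (2*L)/((2*L)) = (2*L)*(1/(2*L)) = 1)
z = -70
s(o) = 113/35 + 1/o (s(o) = -226/(-70) + 1/o = -226*(-1/70) + 1/o = 113/35 + 1/o)
156720 - s(-11*(11 - 12)) = 156720 - (113/35 + 1/(-11*(11 - 12))) = 156720 - (113/35 + 1/(-11*(-1))) = 156720 - (113/35 + 1/11) = 156720 - 1*1278/385 = 156720 - 1278/385 = 60335922/385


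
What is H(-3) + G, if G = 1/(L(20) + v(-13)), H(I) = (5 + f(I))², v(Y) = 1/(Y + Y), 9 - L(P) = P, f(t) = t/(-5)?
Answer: 224358/7175 ≈ 31.269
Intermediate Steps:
f(t) = -t/5 (f(t) = t*(-⅕) = -t/5)
L(P) = 9 - P
v(Y) = 1/(2*Y)
H(I) = (5 - I/5)²
G = -26/287 (G = 1/((9 - 1*20) + (½)/(-13)) = 1/((9 - 20) + (½)*(-1/13)) = 1/(-11 - 1/26) = 1/(-287/26) = -26/287 ≈ -0.090592)
H(-3) + G = (-25 - 3)²/25 - 26/287 = (1/25)*(-28)² - 26/287 = (1/25)*784 - 26/287 = 784/25 - 26/287 = 224358/7175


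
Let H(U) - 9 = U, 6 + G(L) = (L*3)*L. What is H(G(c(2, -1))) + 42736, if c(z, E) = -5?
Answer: 42814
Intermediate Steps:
G(L) = -6 + 3*L**2 (G(L) = -6 + (L*3)*L = -6 + (3*L)*L = -6 + 3*L**2)
H(U) = 9 + U
H(G(c(2, -1))) + 42736 = (9 + (-6 + 3*(-5)**2)) + 42736 = (9 + (-6 + 3*25)) + 42736 = (9 + (-6 + 75)) + 42736 = (9 + 69) + 42736 = 78 + 42736 = 42814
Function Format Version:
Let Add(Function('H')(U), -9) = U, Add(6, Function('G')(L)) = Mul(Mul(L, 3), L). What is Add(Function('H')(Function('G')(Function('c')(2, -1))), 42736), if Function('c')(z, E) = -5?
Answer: 42814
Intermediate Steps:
Function('G')(L) = Add(-6, Mul(3, Pow(L, 2))) (Function('G')(L) = Add(-6, Mul(Mul(L, 3), L)) = Add(-6, Mul(Mul(3, L), L)) = Add(-6, Mul(3, Pow(L, 2))))
Function('H')(U) = Add(9, U)
Add(Function('H')(Function('G')(Function('c')(2, -1))), 42736) = Add(Add(9, Add(-6, Mul(3, Pow(-5, 2)))), 42736) = Add(Add(9, Add(-6, Mul(3, 25))), 42736) = Add(Add(9, Add(-6, 75)), 42736) = Add(Add(9, 69), 42736) = Add(78, 42736) = 42814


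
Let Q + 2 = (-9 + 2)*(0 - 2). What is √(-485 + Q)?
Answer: I*√473 ≈ 21.749*I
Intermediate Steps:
Q = 12 (Q = -2 + (-9 + 2)*(0 - 2) = -2 - 7*(-2) = -2 + 14 = 12)
√(-485 + Q) = √(-485 + 12) = √(-473) = I*√473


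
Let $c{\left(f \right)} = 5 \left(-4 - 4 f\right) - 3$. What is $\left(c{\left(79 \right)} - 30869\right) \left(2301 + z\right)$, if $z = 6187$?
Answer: $-275622336$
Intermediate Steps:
$c{\left(f \right)} = -23 - 20 f$ ($c{\left(f \right)} = \left(-20 - 20 f\right) - 3 = -23 - 20 f$)
$\left(c{\left(79 \right)} - 30869\right) \left(2301 + z\right) = \left(\left(-23 - 1580\right) - 30869\right) \left(2301 + 6187\right) = \left(\left(-23 - 1580\right) - 30869\right) 8488 = \left(-1603 - 30869\right) 8488 = \left(-32472\right) 8488 = -275622336$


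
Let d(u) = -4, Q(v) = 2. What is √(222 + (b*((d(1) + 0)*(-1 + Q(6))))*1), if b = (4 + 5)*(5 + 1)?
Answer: √6 ≈ 2.4495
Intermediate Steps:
b = 54 (b = 9*6 = 54)
√(222 + (b*((d(1) + 0)*(-1 + Q(6))))*1) = √(222 + (54*((-4 + 0)*(-1 + 2)))*1) = √(222 + (54*(-4*1))*1) = √(222 + (54*(-4))*1) = √(222 - 216*1) = √(222 - 216) = √6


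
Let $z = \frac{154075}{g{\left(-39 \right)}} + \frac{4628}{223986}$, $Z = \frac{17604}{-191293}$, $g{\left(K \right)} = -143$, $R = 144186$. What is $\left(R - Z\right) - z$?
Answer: $\frac{445023099813420787}{3063557203707} \approx 1.4526 \cdot 10^{5}$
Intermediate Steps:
$Z = - \frac{17604}{191293}$ ($Z = 17604 \left(- \frac{1}{191293}\right) = - \frac{17604}{191293} \approx -0.092026$)
$z = - \frac{17254990573}{16014999}$ ($z = \frac{154075}{-143} + \frac{4628}{223986} = 154075 \left(- \frac{1}{143}\right) + 4628 \cdot \frac{1}{223986} = - \frac{154075}{143} + \frac{2314}{111993} = - \frac{17254990573}{16014999} \approx -1077.4$)
$\left(R - Z\right) - z = \left(144186 - - \frac{17604}{191293}\right) - - \frac{17254990573}{16014999} = \left(144186 + \frac{17604}{191293}\right) + \frac{17254990573}{16014999} = \frac{27581790102}{191293} + \frac{17254990573}{16014999} = \frac{445023099813420787}{3063557203707}$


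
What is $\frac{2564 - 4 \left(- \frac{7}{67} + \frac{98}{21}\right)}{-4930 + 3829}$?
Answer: $- \frac{511696}{221301} \approx -2.3122$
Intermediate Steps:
$\frac{2564 - 4 \left(- \frac{7}{67} + \frac{98}{21}\right)}{-4930 + 3829} = \frac{2564 - 4 \left(\left(-7\right) \frac{1}{67} + 98 \cdot \frac{1}{21}\right)}{-1101} = \left(2564 - 4 \left(- \frac{7}{67} + \frac{14}{3}\right)\right) \left(- \frac{1}{1101}\right) = \left(2564 - \frac{3668}{201}\right) \left(- \frac{1}{1101}\right) = \frac{511696}{201} \left(- \frac{1}{1101}\right) = - \frac{511696}{221301}$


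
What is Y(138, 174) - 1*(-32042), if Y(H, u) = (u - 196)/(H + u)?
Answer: 4998541/156 ≈ 32042.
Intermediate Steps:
Y(H, u) = (-196 + u)/(H + u)
Y(138, 174) - 1*(-32042) = (-196 + 174)/(138 + 174) - 1*(-32042) = -22/312 + 32042 = (1/312)*(-22) + 32042 = -11/156 + 32042 = 4998541/156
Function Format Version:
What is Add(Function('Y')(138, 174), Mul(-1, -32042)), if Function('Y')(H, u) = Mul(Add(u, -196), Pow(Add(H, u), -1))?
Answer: Rational(4998541, 156) ≈ 32042.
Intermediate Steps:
Function('Y')(H, u) = Mul(Pow(Add(H, u), -1), Add(-196, u)) (Function('Y')(H, u) = Mul(Add(-196, u), Pow(Add(H, u), -1)) = Mul(Pow(Add(H, u), -1), Add(-196, u)))
Add(Function('Y')(138, 174), Mul(-1, -32042)) = Add(Mul(Pow(Add(138, 174), -1), Add(-196, 174)), Mul(-1, -32042)) = Add(Mul(Pow(312, -1), -22), 32042) = Add(Mul(Rational(1, 312), -22), 32042) = Add(Rational(-11, 156), 32042) = Rational(4998541, 156)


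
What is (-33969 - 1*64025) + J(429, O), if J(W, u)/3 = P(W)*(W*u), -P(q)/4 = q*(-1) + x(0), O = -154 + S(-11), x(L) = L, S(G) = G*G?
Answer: -72978230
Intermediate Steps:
S(G) = G²
O = -33 (O = -154 + (-11)² = -154 + 121 = -33)
P(q) = 4*q (P(q) = -4*(q*(-1) + 0) = -4*(-q + 0) = -(-4)*q = 4*q)
J(W, u) = 12*u*W² (J(W, u) = 3*((4*W)*(W*u)) = 3*(4*u*W²) = 12*u*W²)
(-33969 - 1*64025) + J(429, O) = (-33969 - 1*64025) + 12*(-33)*429² = (-33969 - 64025) + 12*(-33)*184041 = -97994 - 72880236 = -72978230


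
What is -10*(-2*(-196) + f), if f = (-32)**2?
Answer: -14160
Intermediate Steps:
f = 1024
-10*(-2*(-196) + f) = -10*(-2*(-196) + 1024) = -10*(392 + 1024) = -10*1416 = -14160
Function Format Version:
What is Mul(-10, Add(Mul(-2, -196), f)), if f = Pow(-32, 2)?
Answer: -14160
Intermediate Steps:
f = 1024
Mul(-10, Add(Mul(-2, -196), f)) = Mul(-10, Add(Mul(-2, -196), 1024)) = Mul(-10, Add(392, 1024)) = Mul(-10, 1416) = -14160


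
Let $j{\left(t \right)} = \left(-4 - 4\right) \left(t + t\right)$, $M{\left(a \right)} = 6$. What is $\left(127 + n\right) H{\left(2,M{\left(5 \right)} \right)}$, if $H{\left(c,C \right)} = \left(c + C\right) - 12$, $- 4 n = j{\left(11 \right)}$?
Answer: $-684$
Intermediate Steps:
$j{\left(t \right)} = - 16 t$ ($j{\left(t \right)} = - 8 \cdot 2 t = - 16 t$)
$n = 44$ ($n = - \frac{\left(-16\right) 11}{4} = \left(- \frac{1}{4}\right) \left(-176\right) = 44$)
$H{\left(c,C \right)} = -12 + C + c$ ($H{\left(c,C \right)} = \left(C + c\right) - 12 = -12 + C + c$)
$\left(127 + n\right) H{\left(2,M{\left(5 \right)} \right)} = \left(127 + 44\right) \left(-12 + 6 + 2\right) = 171 \left(-4\right) = -684$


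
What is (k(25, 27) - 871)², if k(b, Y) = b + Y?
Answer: 670761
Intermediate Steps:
k(b, Y) = Y + b
(k(25, 27) - 871)² = ((27 + 25) - 871)² = (52 - 871)² = (-819)² = 670761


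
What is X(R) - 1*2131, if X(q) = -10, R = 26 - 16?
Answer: -2141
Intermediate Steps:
R = 10
X(R) - 1*2131 = -10 - 1*2131 = -10 - 2131 = -2141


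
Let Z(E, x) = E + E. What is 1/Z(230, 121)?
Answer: 1/460 ≈ 0.0021739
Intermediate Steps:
Z(E, x) = 2*E
1/Z(230, 121) = 1/(2*230) = 1/460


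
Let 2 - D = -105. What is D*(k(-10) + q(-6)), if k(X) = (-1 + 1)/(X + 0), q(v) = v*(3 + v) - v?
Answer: 2568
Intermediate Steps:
D = 107 (D = 2 - 1*(-105) = 2 + 105 = 107)
q(v) = -v + v*(3 + v)
k(X) = 0 (k(X) = 0/X = 0)
D*(k(-10) + q(-6)) = 107*(0 - 6*(2 - 6)) = 107*(0 - 6*(-4)) = 107*(0 + 24) = 107*24 = 2568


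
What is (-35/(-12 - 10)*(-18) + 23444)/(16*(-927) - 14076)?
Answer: -257569/317988 ≈ -0.81000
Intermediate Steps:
(-35/(-12 - 10)*(-18) + 23444)/(16*(-927) - 14076) = (-35/(-22)*(-18) + 23444)/(-14832 - 14076) = (-35*(-1/22)*(-18) + 23444)/(-28908) = ((35/22)*(-18) + 23444)*(-1/28908) = (-315/11 + 23444)*(-1/28908) = (257569/11)*(-1/28908) = -257569/317988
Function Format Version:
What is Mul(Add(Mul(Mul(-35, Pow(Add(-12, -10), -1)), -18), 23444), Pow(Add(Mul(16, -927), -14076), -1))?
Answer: Rational(-257569, 317988) ≈ -0.81000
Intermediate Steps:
Mul(Add(Mul(Mul(-35, Pow(Add(-12, -10), -1)), -18), 23444), Pow(Add(Mul(16, -927), -14076), -1)) = Mul(Add(Mul(Mul(-35, Pow(-22, -1)), -18), 23444), Pow(Add(-14832, -14076), -1)) = Mul(Add(Mul(Mul(-35, Rational(-1, 22)), -18), 23444), Pow(-28908, -1)) = Mul(Add(Mul(Rational(35, 22), -18), 23444), Rational(-1, 28908)) = Mul(Add(Rational(-315, 11), 23444), Rational(-1, 28908)) = Mul(Rational(257569, 11), Rational(-1, 28908)) = Rational(-257569, 317988)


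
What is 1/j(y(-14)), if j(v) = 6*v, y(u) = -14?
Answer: -1/84 ≈ -0.011905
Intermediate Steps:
1/j(y(-14)) = 1/(6*(-14)) = 1/(-84) = -1/84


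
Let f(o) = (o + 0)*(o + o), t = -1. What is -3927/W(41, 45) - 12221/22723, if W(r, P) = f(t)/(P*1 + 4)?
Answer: -4372452271/45446 ≈ -96212.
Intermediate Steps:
f(o) = 2*o² (f(o) = o*(2*o) = 2*o²)
W(r, P) = 2/(4 + P) (W(r, P) = (2*(-1)²)/(P*1 + 4) = (2*1)/(P + 4) = 2/(4 + P))
-3927/W(41, 45) - 12221/22723 = -3927/(2/(4 + 45)) - 12221/22723 = -3927/(2/49) - 12221*1/22723 = -3927/(2*(1/49)) - 12221/22723 = -3927/2/49 - 12221/22723 = -3927*49/2 - 12221/22723 = -192423/2 - 12221/22723 = -4372452271/45446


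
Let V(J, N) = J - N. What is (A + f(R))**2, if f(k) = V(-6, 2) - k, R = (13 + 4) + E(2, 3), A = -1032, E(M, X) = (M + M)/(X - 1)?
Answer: 1121481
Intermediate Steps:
E(M, X) = 2*M/(-1 + X) (E(M, X) = (2*M)/(-1 + X) = 2*M/(-1 + X))
R = 19 (R = (13 + 4) + 2*2/(-1 + 3) = 17 + 2*2/2 = 17 + 2*2*(1/2) = 17 + 2 = 19)
f(k) = -8 - k (f(k) = (-6 - 1*2) - k = (-6 - 2) - k = -8 - k)
(A + f(R))**2 = (-1032 + (-8 - 1*19))**2 = (-1032 + (-8 - 19))**2 = (-1032 - 27)**2 = (-1059)**2 = 1121481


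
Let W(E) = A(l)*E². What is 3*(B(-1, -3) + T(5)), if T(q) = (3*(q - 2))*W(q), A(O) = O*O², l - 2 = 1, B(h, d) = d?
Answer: 18216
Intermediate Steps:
l = 3 (l = 2 + 1 = 3)
A(O) = O³
W(E) = 27*E² (W(E) = 3³*E² = 27*E²)
T(q) = 27*q²*(-6 + 3*q) (T(q) = (3*(q - 2))*(27*q²) = (3*(-2 + q))*(27*q²) = (-6 + 3*q)*(27*q²) = 27*q²*(-6 + 3*q))
3*(B(-1, -3) + T(5)) = 3*(-3 + 81*5²*(-2 + 5)) = 3*(-3 + 81*25*3) = 3*(-3 + 6075) = 3*6072 = 18216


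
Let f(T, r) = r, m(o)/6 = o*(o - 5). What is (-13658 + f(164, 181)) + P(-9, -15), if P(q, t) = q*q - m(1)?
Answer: -13372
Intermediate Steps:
m(o) = 6*o*(-5 + o) (m(o) = 6*(o*(o - 5)) = 6*(o*(-5 + o)) = 6*o*(-5 + o))
P(q, t) = 24 + q**2 (P(q, t) = q*q - 6*(-5 + 1) = q**2 - 6*(-4) = q**2 - 1*(-24) = q**2 + 24 = 24 + q**2)
(-13658 + f(164, 181)) + P(-9, -15) = (-13658 + 181) + (24 + (-9)**2) = -13477 + (24 + 81) = -13477 + 105 = -13372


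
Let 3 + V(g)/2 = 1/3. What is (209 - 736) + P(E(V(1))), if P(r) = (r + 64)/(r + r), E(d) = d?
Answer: -1065/2 ≈ -532.50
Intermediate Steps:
V(g) = -16/3 (V(g) = -6 + 2/3 = -6 + 2*(⅓) = -6 + ⅔ = -16/3)
P(r) = (64 + r)/(2*r) (P(r) = (64 + r)/((2*r)) = (64 + r)*(1/(2*r)) = (64 + r)/(2*r))
(209 - 736) + P(E(V(1))) = (209 - 736) + (64 - 16/3)/(2*(-16/3)) = -527 + (½)*(-3/16)*(176/3) = -527 - 11/2 = -1065/2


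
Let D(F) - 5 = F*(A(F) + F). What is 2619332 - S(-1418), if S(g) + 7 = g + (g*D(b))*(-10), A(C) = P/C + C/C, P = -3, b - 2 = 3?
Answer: 2166997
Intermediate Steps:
b = 5 (b = 2 + 3 = 5)
A(C) = 1 - 3/C (A(C) = -3/C + C/C = -3/C + 1 = 1 - 3/C)
D(F) = 5 + F*(F + (-3 + F)/F) (D(F) = 5 + F*((-3 + F)/F + F) = 5 + F*(F + (-3 + F)/F))
S(g) = -7 - 319*g (S(g) = -7 + (g + (g*(2 + 5 + 5²))*(-10)) = -7 + (g + (g*(2 + 5 + 25))*(-10)) = -7 + (g + (g*32)*(-10)) = -7 + (g + (32*g)*(-10)) = -7 + (g - 320*g) = -7 - 319*g)
2619332 - S(-1418) = 2619332 - (-7 - 319*(-1418)) = 2619332 - (-7 + 452342) = 2619332 - 1*452335 = 2619332 - 452335 = 2166997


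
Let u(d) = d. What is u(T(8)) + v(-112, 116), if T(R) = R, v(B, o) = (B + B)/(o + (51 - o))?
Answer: 184/51 ≈ 3.6078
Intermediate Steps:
v(B, o) = 2*B/51 (v(B, o) = (2*B)/51 = (2*B)*(1/51) = 2*B/51)
u(T(8)) + v(-112, 116) = 8 + (2/51)*(-112) = 8 - 224/51 = 184/51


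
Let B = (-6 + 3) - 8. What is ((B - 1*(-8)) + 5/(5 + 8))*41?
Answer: -1394/13 ≈ -107.23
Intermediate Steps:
B = -11 (B = -3 - 8 = -11)
((B - 1*(-8)) + 5/(5 + 8))*41 = ((-11 - 1*(-8)) + 5/(5 + 8))*41 = ((-11 + 8) + 5/13)*41 = (-3 + 5*(1/13))*41 = (-3 + 5/13)*41 = -34/13*41 = -1394/13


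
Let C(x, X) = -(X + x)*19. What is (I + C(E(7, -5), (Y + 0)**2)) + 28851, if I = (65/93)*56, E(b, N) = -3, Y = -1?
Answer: 2690317/93 ≈ 28928.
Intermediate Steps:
I = 3640/93 (I = (65*(1/93))*56 = (65/93)*56 = 3640/93 ≈ 39.140)
C(x, X) = -19*X - 19*x (C(x, X) = (-X - x)*19 = -19*X - 19*x)
(I + C(E(7, -5), (Y + 0)**2)) + 28851 = (3640/93 + (-19*(-1 + 0)**2 - 19*(-3))) + 28851 = (3640/93 + (-19*(-1)**2 + 57)) + 28851 = (3640/93 + (-19*1 + 57)) + 28851 = (3640/93 + (-19 + 57)) + 28851 = (3640/93 + 38) + 28851 = 7174/93 + 28851 = 2690317/93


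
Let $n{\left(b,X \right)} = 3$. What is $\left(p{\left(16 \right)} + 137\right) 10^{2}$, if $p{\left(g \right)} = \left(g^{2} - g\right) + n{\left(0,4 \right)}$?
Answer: $38000$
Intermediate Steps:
$p{\left(g \right)} = 3 + g^{2} - g$ ($p{\left(g \right)} = \left(g^{2} - g\right) + 3 = 3 + g^{2} - g$)
$\left(p{\left(16 \right)} + 137\right) 10^{2} = \left(\left(3 + 16^{2} - 16\right) + 137\right) 10^{2} = \left(\left(3 + 256 - 16\right) + 137\right) 100 = \left(243 + 137\right) 100 = 380 \cdot 100 = 38000$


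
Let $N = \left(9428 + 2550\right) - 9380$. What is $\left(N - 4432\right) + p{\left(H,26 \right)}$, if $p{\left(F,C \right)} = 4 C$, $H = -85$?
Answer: $-1730$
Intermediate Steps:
$N = 2598$ ($N = 11978 - 9380 = 2598$)
$\left(N - 4432\right) + p{\left(H,26 \right)} = \left(2598 - 4432\right) + 4 \cdot 26 = -1834 + 104 = -1730$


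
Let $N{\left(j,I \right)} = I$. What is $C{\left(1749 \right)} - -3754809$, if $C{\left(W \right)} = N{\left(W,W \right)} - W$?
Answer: $3754809$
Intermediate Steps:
$C{\left(W \right)} = 0$ ($C{\left(W \right)} = W - W = 0$)
$C{\left(1749 \right)} - -3754809 = 0 - -3754809 = 0 + 3754809 = 3754809$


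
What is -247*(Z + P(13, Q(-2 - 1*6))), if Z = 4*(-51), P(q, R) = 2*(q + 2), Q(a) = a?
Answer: 42978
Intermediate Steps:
P(q, R) = 4 + 2*q (P(q, R) = 2*(2 + q) = 4 + 2*q)
Z = -204
-247*(Z + P(13, Q(-2 - 1*6))) = -247*(-204 + (4 + 2*13)) = -247*(-204 + (4 + 26)) = -247*(-204 + 30) = -247*(-174) = 42978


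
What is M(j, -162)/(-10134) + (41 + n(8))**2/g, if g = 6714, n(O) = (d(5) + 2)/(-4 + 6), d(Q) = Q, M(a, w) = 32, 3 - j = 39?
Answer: 1470593/5039976 ≈ 0.29179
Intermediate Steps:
j = -36 (j = 3 - 1*39 = 3 - 39 = -36)
n(O) = 7/2 (n(O) = (5 + 2)/(-4 + 6) = 7/2)
M(j, -162)/(-10134) + (41 + n(8))**2/g = 32/(-10134) + (41 + 7/2)**2/6714 = 32*(-1/10134) + (89/2)**2*(1/6714) = -16/5067 + (7921/4)*(1/6714) = -16/5067 + 7921/26856 = 1470593/5039976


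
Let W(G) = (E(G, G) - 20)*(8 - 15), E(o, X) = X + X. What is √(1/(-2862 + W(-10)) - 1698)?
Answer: I*√11320099934/2582 ≈ 41.207*I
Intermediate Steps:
E(o, X) = 2*X
W(G) = 140 - 14*G (W(G) = (2*G - 20)*(8 - 15) = (-20 + 2*G)*(-7) = 140 - 14*G)
√(1/(-2862 + W(-10)) - 1698) = √(1/(-2862 + (140 - 14*(-10))) - 1698) = √(1/(-2862 + (140 + 140)) - 1698) = √(1/(-2862 + 280) - 1698) = √(1/(-2582) - 1698) = √(-1/2582 - 1698) = √(-4384237/2582) = I*√11320099934/2582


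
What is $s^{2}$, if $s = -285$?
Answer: $81225$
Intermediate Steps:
$s^{2} = \left(-285\right)^{2} = 81225$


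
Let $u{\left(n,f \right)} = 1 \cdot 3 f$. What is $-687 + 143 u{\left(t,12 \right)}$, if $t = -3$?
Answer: $4461$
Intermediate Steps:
$u{\left(n,f \right)} = 3 f$
$-687 + 143 u{\left(t,12 \right)} = -687 + 143 \cdot 3 \cdot 12 = -687 + 143 \cdot 36 = -687 + 5148 = 4461$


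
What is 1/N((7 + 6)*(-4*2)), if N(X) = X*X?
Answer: 1/10816 ≈ 9.2456e-5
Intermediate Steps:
N(X) = X²
1/N((7 + 6)*(-4*2)) = 1/(((7 + 6)*(-4*2))²) = 1/((13*(-8))²) = 1/((-104)²) = 1/10816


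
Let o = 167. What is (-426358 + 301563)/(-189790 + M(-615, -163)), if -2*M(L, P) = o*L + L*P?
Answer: 24959/37712 ≈ 0.66183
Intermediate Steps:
M(L, P) = -167*L/2 - L*P/2 (M(L, P) = -(167*L + L*P)/2 = -167*L/2 - L*P/2)
(-426358 + 301563)/(-189790 + M(-615, -163)) = (-426358 + 301563)/(-189790 - 1/2*(-615)*(167 - 163)) = -124795/(-189790 - 1/2*(-615)*4) = -124795/(-189790 + 1230) = -124795/(-188560) = -124795*(-1/188560) = 24959/37712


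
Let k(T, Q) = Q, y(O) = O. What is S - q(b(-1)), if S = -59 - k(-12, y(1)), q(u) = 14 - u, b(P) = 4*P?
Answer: -78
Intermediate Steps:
S = -60 (S = -59 - 1*1 = -59 - 1 = -60)
S - q(b(-1)) = -60 - (14 - 4*(-1)) = -60 - (14 - 1*(-4)) = -60 - (14 + 4) = -60 - 1*18 = -60 - 18 = -78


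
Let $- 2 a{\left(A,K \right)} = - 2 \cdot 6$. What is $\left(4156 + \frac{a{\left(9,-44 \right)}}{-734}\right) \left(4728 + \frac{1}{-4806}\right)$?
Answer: $\frac{34657877643983}{1763802} \approx 1.965 \cdot 10^{7}$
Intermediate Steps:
$a{\left(A,K \right)} = 6$ ($a{\left(A,K \right)} = - \frac{\left(-1\right) 2 \cdot 6}{2} = - \frac{\left(-1\right) 12}{2} = \left(- \frac{1}{2}\right) \left(-12\right) = 6$)
$\left(4156 + \frac{a{\left(9,-44 \right)}}{-734}\right) \left(4728 + \frac{1}{-4806}\right) = \left(4156 + \frac{6}{-734}\right) \left(4728 + \frac{1}{-4806}\right) = \left(4156 + 6 \left(- \frac{1}{734}\right)\right) \left(4728 - \frac{1}{4806}\right) = \left(4156 - \frac{3}{367}\right) \frac{22722767}{4806} = \frac{1525249}{367} \cdot \frac{22722767}{4806} = \frac{34657877643983}{1763802}$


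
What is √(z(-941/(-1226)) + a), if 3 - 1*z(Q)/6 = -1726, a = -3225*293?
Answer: 3*I*√103839 ≈ 966.72*I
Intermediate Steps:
a = -944925
z(Q) = 10374 (z(Q) = 18 - 6*(-1726) = 18 + 10356 = 10374)
√(z(-941/(-1226)) + a) = √(10374 - 944925) = √(-934551) = 3*I*√103839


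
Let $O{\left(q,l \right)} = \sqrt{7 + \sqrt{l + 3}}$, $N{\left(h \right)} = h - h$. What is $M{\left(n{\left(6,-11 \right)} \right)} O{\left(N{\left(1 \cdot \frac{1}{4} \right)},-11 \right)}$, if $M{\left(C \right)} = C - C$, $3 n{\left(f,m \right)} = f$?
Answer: $0$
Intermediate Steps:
$n{\left(f,m \right)} = \frac{f}{3}$
$N{\left(h \right)} = 0$
$O{\left(q,l \right)} = \sqrt{7 + \sqrt{3 + l}}$
$M{\left(C \right)} = 0$
$M{\left(n{\left(6,-11 \right)} \right)} O{\left(N{\left(1 \cdot \frac{1}{4} \right)},-11 \right)} = 0 \sqrt{7 + \sqrt{3 - 11}} = 0 \sqrt{7 + \sqrt{-8}} = 0 \sqrt{7 + 2 i \sqrt{2}} = 0$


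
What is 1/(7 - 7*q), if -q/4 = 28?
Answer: 1/791 ≈ 0.0012642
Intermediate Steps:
q = -112 (q = -4*28 = -112)
1/(7 - 7*q) = 1/(7 - 7*(-112)) = 1/(7 + 784) = 1/791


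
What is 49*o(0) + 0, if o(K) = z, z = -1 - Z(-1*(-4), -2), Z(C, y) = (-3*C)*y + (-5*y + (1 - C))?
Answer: -1568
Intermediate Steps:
Z(C, y) = 1 - C - 5*y - 3*C*y (Z(C, y) = -3*C*y + (1 - C - 5*y) = 1 - C - 5*y - 3*C*y)
z = -32 (z = -1 - (1 - (-1)*(-4) - 5*(-2) - 3*(-1*(-4))*(-2)) = -1 - (1 - 1*4 + 10 - 3*4*(-2)) = -1 - (1 - 4 + 10 + 24) = -1 - 1*31 = -1 - 31 = -32)
o(K) = -32
49*o(0) + 0 = 49*(-32) + 0 = -1568 + 0 = -1568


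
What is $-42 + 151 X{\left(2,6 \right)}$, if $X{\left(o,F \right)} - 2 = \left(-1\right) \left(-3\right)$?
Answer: $713$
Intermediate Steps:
$X{\left(o,F \right)} = 5$ ($X{\left(o,F \right)} = 2 - -3 = 2 + 3 = 5$)
$-42 + 151 X{\left(2,6 \right)} = -42 + 151 \cdot 5 = -42 + 755 = 713$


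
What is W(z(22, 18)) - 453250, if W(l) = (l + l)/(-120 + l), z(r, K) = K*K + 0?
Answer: -7705196/17 ≈ -4.5325e+5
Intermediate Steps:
z(r, K) = K**2 (z(r, K) = K**2 + 0 = K**2)
W(l) = 2*l/(-120 + l) (W(l) = (2*l)/(-120 + l) = 2*l/(-120 + l))
W(z(22, 18)) - 453250 = 2*18**2/(-120 + 18**2) - 453250 = 2*324/(-120 + 324) - 453250 = 2*324/204 - 453250 = 2*324*(1/204) - 453250 = 54/17 - 453250 = -7705196/17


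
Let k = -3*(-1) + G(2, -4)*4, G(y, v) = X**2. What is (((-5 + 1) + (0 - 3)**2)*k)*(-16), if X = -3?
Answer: -3120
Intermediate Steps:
G(y, v) = 9 (G(y, v) = (-3)**2 = 9)
k = 39 (k = -3*(-1) + 9*4 = 3 + 36 = 39)
(((-5 + 1) + (0 - 3)**2)*k)*(-16) = (((-5 + 1) + (0 - 3)**2)*39)*(-16) = ((-4 + (-3)**2)*39)*(-16) = ((-4 + 9)*39)*(-16) = (5*39)*(-16) = 195*(-16) = -3120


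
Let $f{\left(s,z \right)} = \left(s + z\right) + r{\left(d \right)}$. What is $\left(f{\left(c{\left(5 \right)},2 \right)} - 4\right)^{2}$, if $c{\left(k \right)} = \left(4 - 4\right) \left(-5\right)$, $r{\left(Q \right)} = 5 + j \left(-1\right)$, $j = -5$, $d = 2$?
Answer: $64$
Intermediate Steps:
$r{\left(Q \right)} = 10$ ($r{\left(Q \right)} = 5 - -5 = 5 + 5 = 10$)
$c{\left(k \right)} = 0$ ($c{\left(k \right)} = 0 \left(-5\right) = 0$)
$f{\left(s,z \right)} = 10 + s + z$ ($f{\left(s,z \right)} = \left(s + z\right) + 10 = 10 + s + z$)
$\left(f{\left(c{\left(5 \right)},2 \right)} - 4\right)^{2} = \left(\left(10 + 0 + 2\right) - 4\right)^{2} = \left(12 - 4\right)^{2} = 8^{2} = 64$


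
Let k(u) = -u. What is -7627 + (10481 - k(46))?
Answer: 2900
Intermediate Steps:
-7627 + (10481 - k(46)) = -7627 + (10481 - (-1)*46) = -7627 + (10481 - 1*(-46)) = -7627 + (10481 + 46) = -7627 + 10527 = 2900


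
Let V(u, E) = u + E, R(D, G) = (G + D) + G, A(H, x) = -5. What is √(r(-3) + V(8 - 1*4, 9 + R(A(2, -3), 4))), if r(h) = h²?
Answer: 5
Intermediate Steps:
R(D, G) = D + 2*G (R(D, G) = (D + G) + G = D + 2*G)
V(u, E) = E + u
√(r(-3) + V(8 - 1*4, 9 + R(A(2, -3), 4))) = √((-3)² + ((9 + (-5 + 2*4)) + (8 - 1*4))) = √(9 + ((9 + (-5 + 8)) + (8 - 4))) = √(9 + ((9 + 3) + 4)) = √(9 + (12 + 4)) = √(9 + 16) = √25 = 5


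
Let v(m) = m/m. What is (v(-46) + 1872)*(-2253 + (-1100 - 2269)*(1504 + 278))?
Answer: -11248884003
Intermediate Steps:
v(m) = 1
(v(-46) + 1872)*(-2253 + (-1100 - 2269)*(1504 + 278)) = (1 + 1872)*(-2253 + (-1100 - 2269)*(1504 + 278)) = 1873*(-2253 - 3369*1782) = 1873*(-2253 - 6003558) = 1873*(-6005811) = -11248884003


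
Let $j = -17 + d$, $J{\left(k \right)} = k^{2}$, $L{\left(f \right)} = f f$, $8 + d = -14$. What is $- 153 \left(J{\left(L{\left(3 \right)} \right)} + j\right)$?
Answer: $-6426$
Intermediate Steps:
$d = -22$ ($d = -8 - 14 = -22$)
$L{\left(f \right)} = f^{2}$
$j = -39$ ($j = -17 - 22 = -39$)
$- 153 \left(J{\left(L{\left(3 \right)} \right)} + j\right) = - 153 \left(\left(3^{2}\right)^{2} - 39\right) = - 153 \left(9^{2} - 39\right) = - 153 \left(81 - 39\right) = \left(-153\right) 42 = -6426$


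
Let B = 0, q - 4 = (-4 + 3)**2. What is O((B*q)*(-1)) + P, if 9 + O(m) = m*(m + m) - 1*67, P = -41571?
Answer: -41647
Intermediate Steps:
q = 5 (q = 4 + (-4 + 3)**2 = 4 + (-1)**2 = 4 + 1 = 5)
O(m) = -76 + 2*m**2 (O(m) = -9 + (m*(m + m) - 1*67) = -9 + (m*(2*m) - 67) = -9 + (2*m**2 - 67) = -9 + (-67 + 2*m**2) = -76 + 2*m**2)
O((B*q)*(-1)) + P = (-76 + 2*((0*5)*(-1))**2) - 41571 = (-76 + 2*(0*(-1))**2) - 41571 = (-76 + 2*0**2) - 41571 = (-76 + 2*0) - 41571 = (-76 + 0) - 41571 = -76 - 41571 = -41647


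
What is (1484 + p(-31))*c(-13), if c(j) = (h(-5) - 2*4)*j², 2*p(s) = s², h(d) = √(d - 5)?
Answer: -2656004 + 664001*I*√10/2 ≈ -2.656e+6 + 1.0499e+6*I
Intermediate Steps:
h(d) = √(-5 + d)
p(s) = s²/2
c(j) = j²*(-8 + I*√10) (c(j) = (√(-5 - 5) - 2*4)*j² = (√(-10) - 8)*j² = (I*√10 - 8)*j² = (-8 + I*√10)*j² = j²*(-8 + I*√10))
(1484 + p(-31))*c(-13) = (1484 + (½)*(-31)²)*((-13)²*(-8 + I*√10)) = (1484 + (½)*961)*(169*(-8 + I*√10)) = (1484 + 961/2)*(-1352 + 169*I*√10) = 3929*(-1352 + 169*I*√10)/2 = -2656004 + 664001*I*√10/2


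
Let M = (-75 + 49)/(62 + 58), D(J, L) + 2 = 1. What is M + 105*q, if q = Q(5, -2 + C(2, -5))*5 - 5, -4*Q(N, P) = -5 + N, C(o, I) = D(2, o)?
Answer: -31513/60 ≈ -525.22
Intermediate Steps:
D(J, L) = -1 (D(J, L) = -2 + 1 = -1)
C(o, I) = -1
M = -13/60 (M = -26/120 = -26*1/120 = -13/60 ≈ -0.21667)
Q(N, P) = 5/4 - N/4 (Q(N, P) = -(-5 + N)/4 = 5/4 - N/4)
q = -5 (q = (5/4 - 1/4*5)*5 - 5 = (5/4 - 5/4)*5 - 5 = 0*5 - 5 = 0 - 5 = -5)
M + 105*q = -13/60 + 105*(-5) = -13/60 - 525 = -31513/60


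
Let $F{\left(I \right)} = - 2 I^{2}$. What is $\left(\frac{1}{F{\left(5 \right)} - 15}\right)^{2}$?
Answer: $\frac{1}{4225} \approx 0.00023669$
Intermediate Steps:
$\left(\frac{1}{F{\left(5 \right)} - 15}\right)^{2} = \left(\frac{1}{- 2 \cdot 5^{2} - 15}\right)^{2} = \left(\frac{1}{\left(-2\right) 25 - 15}\right)^{2} = \left(\frac{1}{-50 - 15}\right)^{2} = \left(\frac{1}{-65}\right)^{2} = \left(- \frac{1}{65}\right)^{2} = \frac{1}{4225}$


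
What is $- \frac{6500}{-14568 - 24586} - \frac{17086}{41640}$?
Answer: $- \frac{99581311}{407593140} \approx -0.24432$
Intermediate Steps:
$- \frac{6500}{-14568 - 24586} - \frac{17086}{41640} = - \frac{6500}{-14568 - 24586} - \frac{8543}{20820} = - \frac{6500}{-39154} - \frac{8543}{20820} = \left(-6500\right) \left(- \frac{1}{39154}\right) - \frac{8543}{20820} = \frac{3250}{19577} - \frac{8543}{20820} = - \frac{99581311}{407593140}$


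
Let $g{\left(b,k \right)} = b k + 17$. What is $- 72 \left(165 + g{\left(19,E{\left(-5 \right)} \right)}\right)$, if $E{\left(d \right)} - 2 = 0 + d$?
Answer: $-9000$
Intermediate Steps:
$E{\left(d \right)} = 2 + d$ ($E{\left(d \right)} = 2 + \left(0 + d\right) = 2 + d$)
$g{\left(b,k \right)} = 17 + b k$
$- 72 \left(165 + g{\left(19,E{\left(-5 \right)} \right)}\right) = - 72 \left(165 + \left(17 + 19 \left(2 - 5\right)\right)\right) = - 72 \left(165 + \left(17 + 19 \left(-3\right)\right)\right) = - 72 \left(165 + \left(17 - 57\right)\right) = - 72 \left(165 - 40\right) = \left(-72\right) 125 = -9000$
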